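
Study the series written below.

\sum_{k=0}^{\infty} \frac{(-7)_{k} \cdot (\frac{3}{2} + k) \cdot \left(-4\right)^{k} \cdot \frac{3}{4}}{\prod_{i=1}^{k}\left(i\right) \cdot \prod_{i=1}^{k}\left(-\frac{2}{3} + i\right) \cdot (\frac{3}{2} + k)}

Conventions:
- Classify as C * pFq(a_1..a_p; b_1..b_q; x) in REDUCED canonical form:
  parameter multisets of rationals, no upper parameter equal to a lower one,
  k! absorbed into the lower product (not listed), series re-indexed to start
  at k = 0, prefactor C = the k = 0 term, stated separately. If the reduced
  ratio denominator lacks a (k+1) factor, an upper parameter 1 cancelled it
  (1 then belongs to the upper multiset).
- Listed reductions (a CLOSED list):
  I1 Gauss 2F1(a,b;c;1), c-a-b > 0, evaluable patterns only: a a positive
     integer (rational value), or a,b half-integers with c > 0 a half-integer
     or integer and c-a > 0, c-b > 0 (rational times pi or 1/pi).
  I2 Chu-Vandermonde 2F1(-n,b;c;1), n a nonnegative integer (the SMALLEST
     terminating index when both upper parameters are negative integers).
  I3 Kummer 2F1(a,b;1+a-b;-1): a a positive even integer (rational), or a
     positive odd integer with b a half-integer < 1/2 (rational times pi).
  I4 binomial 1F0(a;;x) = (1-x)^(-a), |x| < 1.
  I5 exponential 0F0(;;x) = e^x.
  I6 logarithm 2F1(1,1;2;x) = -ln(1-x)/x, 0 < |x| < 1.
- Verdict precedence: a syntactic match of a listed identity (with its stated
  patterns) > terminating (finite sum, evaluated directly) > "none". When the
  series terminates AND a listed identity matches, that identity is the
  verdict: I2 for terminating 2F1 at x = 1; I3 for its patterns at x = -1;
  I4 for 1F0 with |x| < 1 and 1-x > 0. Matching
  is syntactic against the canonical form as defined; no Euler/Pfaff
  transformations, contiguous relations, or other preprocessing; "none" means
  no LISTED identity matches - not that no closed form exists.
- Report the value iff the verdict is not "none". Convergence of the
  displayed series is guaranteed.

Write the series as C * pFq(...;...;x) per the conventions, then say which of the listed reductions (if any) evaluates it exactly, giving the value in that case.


Key step: t_0 being \frac{3}{4}, the lower running product (prefactor 3/4) is a rising factorial.
Adjacent-term ratio: r(k) = -4 * (k-7) / [(k+\frac{1}{3}) (k+1)] - rational in k, leading ratio -4; with t_0 = \frac{3}{4}, classification follows.

With C = \frac{3}{4}: the canonical form is 1F1(-7; \frac{1}{3}; -4). Verdict: terminating (-7 upstairs). 8 nonzero terms in all; added directly. Sum: \frac{192433623}{34580}.


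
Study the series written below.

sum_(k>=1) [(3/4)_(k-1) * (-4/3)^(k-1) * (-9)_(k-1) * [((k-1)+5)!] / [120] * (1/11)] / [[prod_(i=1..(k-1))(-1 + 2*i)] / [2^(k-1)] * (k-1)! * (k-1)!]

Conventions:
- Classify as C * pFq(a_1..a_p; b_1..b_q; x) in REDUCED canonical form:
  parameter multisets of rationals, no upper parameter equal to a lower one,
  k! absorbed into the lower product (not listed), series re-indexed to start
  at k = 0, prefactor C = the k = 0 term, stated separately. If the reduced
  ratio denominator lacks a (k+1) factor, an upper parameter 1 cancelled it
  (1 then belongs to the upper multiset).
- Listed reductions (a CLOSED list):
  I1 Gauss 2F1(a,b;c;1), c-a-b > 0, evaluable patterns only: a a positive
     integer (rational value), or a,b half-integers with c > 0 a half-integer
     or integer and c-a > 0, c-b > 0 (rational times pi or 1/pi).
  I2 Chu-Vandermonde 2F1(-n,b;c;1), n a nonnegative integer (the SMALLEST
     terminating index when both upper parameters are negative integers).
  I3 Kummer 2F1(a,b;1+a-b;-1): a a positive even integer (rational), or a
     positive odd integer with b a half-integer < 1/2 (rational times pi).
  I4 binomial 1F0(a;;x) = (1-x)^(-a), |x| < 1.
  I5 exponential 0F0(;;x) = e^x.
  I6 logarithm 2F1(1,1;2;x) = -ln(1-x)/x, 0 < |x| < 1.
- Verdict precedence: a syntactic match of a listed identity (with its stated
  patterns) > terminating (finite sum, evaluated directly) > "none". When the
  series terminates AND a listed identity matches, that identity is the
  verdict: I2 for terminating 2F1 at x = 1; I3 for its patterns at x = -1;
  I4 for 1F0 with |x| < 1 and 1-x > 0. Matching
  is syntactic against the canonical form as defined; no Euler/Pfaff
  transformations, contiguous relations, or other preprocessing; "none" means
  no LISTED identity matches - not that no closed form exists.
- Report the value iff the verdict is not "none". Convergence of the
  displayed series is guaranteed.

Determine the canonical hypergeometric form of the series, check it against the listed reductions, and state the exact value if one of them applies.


The tell: t_0 being 1/11, the denominator's factorial ratio (C = 1/11) is a lower Pochhammer.
Term ratio: r(k) = (-4/3) * (k-9) (k+3/4) (k+6) / [(k+1/2) (k+1) (k+1)] - rational; roots negated = parameters, x = (-4/3), C = 1/11.

Prefactor 1/11, argument -4/3: 3F2 with upper {-9, 3/4, 6} over lower {1/2, 1}. Verdict: terminating (-9 upstairs). 10 nonzero terms in all; added directly. Value: 12828534695693/79748955.


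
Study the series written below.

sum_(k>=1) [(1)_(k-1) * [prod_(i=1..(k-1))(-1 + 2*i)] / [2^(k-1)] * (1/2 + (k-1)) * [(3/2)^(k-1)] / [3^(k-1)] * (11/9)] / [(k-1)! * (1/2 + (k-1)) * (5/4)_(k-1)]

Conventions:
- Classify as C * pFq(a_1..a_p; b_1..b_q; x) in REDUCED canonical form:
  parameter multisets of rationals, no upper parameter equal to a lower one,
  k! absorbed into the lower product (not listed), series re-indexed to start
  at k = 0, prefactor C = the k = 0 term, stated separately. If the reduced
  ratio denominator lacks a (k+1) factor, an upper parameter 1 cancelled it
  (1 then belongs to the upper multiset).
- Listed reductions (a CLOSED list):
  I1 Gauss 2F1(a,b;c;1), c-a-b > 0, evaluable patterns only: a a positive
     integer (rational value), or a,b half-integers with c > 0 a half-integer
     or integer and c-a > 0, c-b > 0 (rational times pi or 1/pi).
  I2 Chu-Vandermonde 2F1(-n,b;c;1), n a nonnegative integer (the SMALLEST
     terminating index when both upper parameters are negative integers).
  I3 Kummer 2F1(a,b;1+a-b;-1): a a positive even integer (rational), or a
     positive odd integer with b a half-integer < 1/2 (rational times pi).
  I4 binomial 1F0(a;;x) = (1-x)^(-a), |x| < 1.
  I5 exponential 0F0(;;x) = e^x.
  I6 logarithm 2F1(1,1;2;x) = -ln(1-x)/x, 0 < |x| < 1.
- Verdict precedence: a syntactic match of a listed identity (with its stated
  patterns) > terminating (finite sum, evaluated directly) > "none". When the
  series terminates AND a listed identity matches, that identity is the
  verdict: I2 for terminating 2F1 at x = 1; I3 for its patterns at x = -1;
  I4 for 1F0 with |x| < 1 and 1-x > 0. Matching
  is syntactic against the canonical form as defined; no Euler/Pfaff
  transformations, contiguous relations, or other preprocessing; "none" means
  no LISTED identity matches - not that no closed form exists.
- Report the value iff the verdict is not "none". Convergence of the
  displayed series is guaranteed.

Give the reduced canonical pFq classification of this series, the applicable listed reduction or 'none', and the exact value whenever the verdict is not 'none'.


At argument 1/2: a 2F1 with upper {1/2, 1}, lower {5/4}, scaled by C = 11/9. Verdict: none (x = 1/2): each listed identity misses the multisets {1/2, 1} ; {5/4}.

Structural cue: with t_0 = 11/9, the two k-th powers (C = 11/9, x = 1/2) combine into one argument.
Consecutive-term ratio: r(k) = (1/2) * (k+1/2) (k+1) / [(k+5/4) (k+1)] - poly over poly, x = (1/2) from leading terms; C = 11/9 at k = 0.


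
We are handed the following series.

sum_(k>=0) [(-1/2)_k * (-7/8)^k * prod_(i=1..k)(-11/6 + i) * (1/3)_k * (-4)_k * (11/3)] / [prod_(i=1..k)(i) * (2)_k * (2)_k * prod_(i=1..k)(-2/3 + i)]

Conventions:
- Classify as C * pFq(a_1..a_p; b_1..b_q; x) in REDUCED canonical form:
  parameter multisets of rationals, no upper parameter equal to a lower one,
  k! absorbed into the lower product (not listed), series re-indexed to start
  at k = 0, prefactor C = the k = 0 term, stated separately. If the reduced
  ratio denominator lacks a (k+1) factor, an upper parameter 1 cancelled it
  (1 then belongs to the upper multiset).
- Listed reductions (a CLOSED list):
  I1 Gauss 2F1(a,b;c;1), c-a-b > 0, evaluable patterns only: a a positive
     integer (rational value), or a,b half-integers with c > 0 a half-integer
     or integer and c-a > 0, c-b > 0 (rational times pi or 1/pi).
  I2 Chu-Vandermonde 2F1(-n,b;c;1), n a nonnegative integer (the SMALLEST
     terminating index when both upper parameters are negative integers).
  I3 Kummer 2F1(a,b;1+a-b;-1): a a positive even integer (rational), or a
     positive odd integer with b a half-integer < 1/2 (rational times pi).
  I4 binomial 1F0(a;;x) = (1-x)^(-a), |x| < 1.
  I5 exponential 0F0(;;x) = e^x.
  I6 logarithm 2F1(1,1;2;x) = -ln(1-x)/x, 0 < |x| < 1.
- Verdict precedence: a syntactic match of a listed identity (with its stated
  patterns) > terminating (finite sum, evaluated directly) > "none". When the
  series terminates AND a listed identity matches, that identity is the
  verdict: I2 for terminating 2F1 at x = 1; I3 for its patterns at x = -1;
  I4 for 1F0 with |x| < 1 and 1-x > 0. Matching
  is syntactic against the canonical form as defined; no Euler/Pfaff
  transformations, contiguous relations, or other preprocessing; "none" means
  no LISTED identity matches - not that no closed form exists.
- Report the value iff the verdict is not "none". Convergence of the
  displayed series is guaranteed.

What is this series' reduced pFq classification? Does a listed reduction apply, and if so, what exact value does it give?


Structural cue: t_0 being 11/3, the lower running product (prefactor 11/3) is a rising factorial.
Step ratio: r(k) = (-7/8) * (k-4) (k-5/6) (k-1/2) / [(k+2) (k+2) (k+1)] ; factor over Q: parameters, x = (-7/8), and C = 11/3.

Reduced: x = -7/8, 3F2, upper = {-4, -5/6, -1/2}, lower = {2, 2}, C = 11/3. Verdict: terminating at k = 4: the factor (-4)_k kills every later term; summing the 5 survivors is exact. Hence: 245629578953/48922361856.


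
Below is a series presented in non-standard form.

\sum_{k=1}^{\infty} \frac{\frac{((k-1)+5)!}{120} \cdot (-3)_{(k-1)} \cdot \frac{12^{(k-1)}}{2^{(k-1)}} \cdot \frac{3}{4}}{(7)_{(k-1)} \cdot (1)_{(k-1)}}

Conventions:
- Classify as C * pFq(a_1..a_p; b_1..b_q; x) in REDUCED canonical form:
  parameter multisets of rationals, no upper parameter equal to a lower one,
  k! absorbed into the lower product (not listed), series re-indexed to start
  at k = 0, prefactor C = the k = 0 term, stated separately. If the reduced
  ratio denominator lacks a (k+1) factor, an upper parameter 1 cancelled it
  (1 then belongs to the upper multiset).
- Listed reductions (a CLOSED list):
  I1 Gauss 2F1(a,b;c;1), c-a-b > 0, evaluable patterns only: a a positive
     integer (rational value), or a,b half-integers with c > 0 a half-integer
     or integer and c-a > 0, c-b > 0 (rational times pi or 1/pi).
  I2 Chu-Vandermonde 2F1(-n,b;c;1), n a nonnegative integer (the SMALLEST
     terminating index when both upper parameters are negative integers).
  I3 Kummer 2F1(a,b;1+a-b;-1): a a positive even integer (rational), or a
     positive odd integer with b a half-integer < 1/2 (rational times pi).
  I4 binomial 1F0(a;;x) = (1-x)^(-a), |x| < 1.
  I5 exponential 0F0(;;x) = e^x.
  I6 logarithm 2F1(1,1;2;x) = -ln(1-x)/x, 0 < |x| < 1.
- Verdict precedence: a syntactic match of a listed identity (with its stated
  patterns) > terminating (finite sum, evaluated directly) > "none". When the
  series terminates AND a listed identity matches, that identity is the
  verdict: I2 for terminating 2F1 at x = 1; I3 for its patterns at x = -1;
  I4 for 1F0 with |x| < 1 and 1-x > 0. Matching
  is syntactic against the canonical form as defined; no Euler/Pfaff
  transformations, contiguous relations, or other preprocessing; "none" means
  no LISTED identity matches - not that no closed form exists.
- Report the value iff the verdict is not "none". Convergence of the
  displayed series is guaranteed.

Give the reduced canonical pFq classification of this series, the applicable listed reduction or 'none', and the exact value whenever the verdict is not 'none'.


This is \frac{3}{4} * 2F1(-3, 6; 7; 6) in reduced canonical form. Verdict: terminating - upper -3 stops the sum at k = 3; the 4 terms are added exactly. Its exact value is -\frac{813}{14}.

The tell: t_0 = \frac{3}{4} here, and the factorial ratio (C = 3/4, x = 6) (k+a-1)!/(a-1)! is a rising factorial (a)_k.
Consecutive-term ratio: r(k) = 6 * (k-3) (k+6) / [(k+7) (k+1)] - rational in k. x = 6; t_0 = \frac{3}{4}; negate the roots.


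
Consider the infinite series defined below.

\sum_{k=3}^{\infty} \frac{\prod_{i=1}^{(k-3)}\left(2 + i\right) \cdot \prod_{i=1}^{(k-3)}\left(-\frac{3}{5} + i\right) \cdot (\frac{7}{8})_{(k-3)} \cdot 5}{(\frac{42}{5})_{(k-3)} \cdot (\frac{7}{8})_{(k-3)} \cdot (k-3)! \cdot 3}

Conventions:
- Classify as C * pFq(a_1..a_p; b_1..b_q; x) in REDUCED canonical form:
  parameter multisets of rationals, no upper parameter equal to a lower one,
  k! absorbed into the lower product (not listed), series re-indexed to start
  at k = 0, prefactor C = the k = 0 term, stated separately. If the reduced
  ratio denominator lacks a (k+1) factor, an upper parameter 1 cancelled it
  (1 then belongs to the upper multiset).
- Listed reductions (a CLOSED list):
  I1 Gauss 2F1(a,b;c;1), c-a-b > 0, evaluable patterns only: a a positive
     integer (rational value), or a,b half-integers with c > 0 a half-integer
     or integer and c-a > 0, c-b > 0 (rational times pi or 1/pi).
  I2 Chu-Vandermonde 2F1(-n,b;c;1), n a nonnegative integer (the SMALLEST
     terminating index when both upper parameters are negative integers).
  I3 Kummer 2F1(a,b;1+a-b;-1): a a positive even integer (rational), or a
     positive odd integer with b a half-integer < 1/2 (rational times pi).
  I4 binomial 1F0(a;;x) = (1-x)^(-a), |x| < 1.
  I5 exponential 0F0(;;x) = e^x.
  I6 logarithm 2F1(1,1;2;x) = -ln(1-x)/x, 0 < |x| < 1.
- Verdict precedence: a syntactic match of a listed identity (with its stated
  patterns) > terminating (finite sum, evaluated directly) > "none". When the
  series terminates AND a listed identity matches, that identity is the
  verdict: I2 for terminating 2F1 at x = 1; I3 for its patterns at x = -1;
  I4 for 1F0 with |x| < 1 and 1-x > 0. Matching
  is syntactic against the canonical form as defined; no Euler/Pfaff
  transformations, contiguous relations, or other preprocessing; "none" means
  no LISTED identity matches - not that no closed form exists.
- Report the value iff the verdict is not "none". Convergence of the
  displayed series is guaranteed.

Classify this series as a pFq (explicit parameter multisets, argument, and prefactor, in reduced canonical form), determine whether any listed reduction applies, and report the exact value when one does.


Key observation: t_0 being \frac{5}{3}, the parameter 7/8 appears in both the upper and lower lists and cancels.
Consecutive-term ratio: r(k) = 1 * (k+\frac{2}{5}) (k+3) / [(k+\frac{42}{5}) (k+1)] - rational in k. x = 1; t_0 = \frac{5}{3}; negate the roots.

Reduced: x = 1, 2F1, upper = {\frac{2}{5}, 3}, lower = {\frac{42}{5}}, C = \frac{5}{3}. Verdict: Gauss (I1, integer-parameter pattern) fires (x = 1: the Gamma ratio telescopes since c-a-b = 5 > 0 and a = 3 in Z>0). Hence: \frac{1776}{875}.


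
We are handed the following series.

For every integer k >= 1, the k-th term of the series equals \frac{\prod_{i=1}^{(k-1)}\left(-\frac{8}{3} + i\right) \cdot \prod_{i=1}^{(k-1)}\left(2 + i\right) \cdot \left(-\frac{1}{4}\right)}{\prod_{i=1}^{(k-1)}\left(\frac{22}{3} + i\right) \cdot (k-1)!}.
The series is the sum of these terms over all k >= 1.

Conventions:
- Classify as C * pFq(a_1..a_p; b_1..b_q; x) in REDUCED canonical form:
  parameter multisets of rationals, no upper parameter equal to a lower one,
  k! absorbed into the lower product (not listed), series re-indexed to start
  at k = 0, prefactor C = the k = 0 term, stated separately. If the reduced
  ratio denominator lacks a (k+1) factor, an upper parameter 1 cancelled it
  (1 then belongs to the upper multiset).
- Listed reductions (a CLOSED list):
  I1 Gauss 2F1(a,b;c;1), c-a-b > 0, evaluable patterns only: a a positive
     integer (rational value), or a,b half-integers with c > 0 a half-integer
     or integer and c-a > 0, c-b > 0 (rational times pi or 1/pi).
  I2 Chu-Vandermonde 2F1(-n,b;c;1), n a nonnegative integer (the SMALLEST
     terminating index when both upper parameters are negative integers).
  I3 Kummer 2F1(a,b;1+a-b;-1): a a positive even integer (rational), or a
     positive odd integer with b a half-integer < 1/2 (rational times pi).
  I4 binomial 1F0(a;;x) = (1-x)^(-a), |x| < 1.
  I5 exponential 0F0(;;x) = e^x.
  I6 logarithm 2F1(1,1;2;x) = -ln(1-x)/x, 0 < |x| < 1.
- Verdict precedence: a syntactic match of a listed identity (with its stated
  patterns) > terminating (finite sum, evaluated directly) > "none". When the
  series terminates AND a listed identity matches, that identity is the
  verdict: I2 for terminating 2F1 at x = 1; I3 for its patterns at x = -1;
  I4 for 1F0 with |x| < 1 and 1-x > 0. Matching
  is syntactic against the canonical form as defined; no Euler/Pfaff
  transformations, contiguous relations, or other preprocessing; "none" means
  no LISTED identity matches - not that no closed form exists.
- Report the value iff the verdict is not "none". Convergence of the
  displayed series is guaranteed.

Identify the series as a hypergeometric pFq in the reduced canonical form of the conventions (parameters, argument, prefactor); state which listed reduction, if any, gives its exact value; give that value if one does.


The series (x = 1) is 2F1: upper {-\frac{5}{3}, 3}, lower {\frac{25}{3}}, prefactor -\frac{1}{4}. Verdict: Gauss (I1, integer-parameter pattern) fires (x = 1: the Gamma ratio telescopes since c-a-b = 7 > 0 and a = 3 in Z>0). Value: -\frac{209}{1701}.

Structural cue: with t_0 = -\frac{1}{4}, the lower running product (C = -1/4) is a rising factorial.
Adjacent-term ratio: r(k) = 1 * (k-\frac{5}{3}) (k+3) / [(k+\frac{25}{3}) (k+1)] - rational in k, leading ratio 1; with t_0 = -\frac{1}{4}, classification follows.


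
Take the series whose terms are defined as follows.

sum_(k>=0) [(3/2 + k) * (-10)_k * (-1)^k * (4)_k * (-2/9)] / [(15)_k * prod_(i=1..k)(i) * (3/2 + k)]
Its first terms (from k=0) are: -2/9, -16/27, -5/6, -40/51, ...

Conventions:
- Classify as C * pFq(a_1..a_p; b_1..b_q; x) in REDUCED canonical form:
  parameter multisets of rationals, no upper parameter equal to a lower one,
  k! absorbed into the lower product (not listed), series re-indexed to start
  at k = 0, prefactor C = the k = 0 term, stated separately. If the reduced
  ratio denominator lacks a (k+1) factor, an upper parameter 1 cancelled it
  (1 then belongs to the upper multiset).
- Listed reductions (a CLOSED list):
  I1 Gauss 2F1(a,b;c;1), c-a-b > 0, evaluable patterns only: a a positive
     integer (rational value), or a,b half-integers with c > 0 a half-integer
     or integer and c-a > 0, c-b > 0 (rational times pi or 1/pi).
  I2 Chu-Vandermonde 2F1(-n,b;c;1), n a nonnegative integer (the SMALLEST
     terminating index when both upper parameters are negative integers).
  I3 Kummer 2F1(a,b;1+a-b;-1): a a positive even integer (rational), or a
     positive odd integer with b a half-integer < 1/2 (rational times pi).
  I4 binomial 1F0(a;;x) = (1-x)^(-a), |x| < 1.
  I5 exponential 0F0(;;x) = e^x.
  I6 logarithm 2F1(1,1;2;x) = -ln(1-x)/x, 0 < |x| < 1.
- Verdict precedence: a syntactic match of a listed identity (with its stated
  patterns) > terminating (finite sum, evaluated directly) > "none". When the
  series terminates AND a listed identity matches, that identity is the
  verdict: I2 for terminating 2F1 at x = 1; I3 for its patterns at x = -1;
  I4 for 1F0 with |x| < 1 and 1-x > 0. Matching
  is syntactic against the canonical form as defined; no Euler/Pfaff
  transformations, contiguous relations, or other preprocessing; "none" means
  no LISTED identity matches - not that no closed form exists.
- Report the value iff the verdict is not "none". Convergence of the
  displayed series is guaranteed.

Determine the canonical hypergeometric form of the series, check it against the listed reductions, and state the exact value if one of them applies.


Key observation: with t_0 = -2/9, k + 3/2 divides numerator and denominator alike; prefactor -2/9 after cancelling.
Consecutive-term ratio: r(k) = (-1) * (k-10) (k+4) / [(k+15) (k+1)] - rational in k, leading ratio (-1); with t_0 = -2/9, classification follows.

Prefactor -2/9, argument -1: 2F1 with upper {-10, 4} over lower {15}. Verdict at x = -1: Kummer's theorem (I3) matches (x = -1; c = 15 equals 1+a-b for upper {-10, 4}: listed pattern). Value: -91/27.


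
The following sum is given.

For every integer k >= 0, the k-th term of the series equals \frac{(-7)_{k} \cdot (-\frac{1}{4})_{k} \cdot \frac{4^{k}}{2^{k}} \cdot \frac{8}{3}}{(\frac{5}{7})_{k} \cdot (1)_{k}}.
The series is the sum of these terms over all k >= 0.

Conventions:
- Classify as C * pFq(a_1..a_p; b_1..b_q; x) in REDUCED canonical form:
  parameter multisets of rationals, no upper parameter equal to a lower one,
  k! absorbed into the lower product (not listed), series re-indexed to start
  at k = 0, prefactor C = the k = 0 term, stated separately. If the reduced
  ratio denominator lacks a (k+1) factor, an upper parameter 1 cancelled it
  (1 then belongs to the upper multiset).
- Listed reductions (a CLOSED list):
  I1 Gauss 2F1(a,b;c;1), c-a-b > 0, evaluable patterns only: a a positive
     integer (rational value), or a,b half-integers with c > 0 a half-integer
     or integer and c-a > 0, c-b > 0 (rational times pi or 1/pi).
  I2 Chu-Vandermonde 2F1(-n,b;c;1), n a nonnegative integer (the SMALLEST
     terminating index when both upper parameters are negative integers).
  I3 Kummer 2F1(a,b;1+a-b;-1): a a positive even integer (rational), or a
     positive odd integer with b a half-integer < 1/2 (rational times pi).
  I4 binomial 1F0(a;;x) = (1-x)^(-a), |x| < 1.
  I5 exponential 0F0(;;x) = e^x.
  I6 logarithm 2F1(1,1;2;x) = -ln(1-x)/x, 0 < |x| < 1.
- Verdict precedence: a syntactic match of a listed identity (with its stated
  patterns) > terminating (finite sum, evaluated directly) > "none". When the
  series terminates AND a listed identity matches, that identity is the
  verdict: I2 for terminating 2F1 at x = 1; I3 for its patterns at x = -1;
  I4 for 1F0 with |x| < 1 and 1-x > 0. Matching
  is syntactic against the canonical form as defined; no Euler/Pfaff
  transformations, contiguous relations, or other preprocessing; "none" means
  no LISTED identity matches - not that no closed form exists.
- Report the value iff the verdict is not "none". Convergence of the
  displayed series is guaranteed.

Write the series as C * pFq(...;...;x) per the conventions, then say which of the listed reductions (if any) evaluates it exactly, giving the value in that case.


Canonical form: C = \frac{8}{3} times 2F1 with upper {-7, -\frac{1}{4}}, lower {\frac{5}{7}}, x = 2. Verdict: terminating - upper parameter -7 makes this a finite sum (last index 7), evaluated exactly. Its exact value is \frac{234456095}{35662848}.

The tell: t_0 being \frac{8}{3}, (1)_k (C = 8/3, x = 2) is k! itself.
Ratio: r(k) = 2 * (k-7) (k-\frac{1}{4}) / [(k+\frac{5}{7}) (k+1)] - rational in k. x = 2; t_0 = \frac{8}{3}; negate the roots.


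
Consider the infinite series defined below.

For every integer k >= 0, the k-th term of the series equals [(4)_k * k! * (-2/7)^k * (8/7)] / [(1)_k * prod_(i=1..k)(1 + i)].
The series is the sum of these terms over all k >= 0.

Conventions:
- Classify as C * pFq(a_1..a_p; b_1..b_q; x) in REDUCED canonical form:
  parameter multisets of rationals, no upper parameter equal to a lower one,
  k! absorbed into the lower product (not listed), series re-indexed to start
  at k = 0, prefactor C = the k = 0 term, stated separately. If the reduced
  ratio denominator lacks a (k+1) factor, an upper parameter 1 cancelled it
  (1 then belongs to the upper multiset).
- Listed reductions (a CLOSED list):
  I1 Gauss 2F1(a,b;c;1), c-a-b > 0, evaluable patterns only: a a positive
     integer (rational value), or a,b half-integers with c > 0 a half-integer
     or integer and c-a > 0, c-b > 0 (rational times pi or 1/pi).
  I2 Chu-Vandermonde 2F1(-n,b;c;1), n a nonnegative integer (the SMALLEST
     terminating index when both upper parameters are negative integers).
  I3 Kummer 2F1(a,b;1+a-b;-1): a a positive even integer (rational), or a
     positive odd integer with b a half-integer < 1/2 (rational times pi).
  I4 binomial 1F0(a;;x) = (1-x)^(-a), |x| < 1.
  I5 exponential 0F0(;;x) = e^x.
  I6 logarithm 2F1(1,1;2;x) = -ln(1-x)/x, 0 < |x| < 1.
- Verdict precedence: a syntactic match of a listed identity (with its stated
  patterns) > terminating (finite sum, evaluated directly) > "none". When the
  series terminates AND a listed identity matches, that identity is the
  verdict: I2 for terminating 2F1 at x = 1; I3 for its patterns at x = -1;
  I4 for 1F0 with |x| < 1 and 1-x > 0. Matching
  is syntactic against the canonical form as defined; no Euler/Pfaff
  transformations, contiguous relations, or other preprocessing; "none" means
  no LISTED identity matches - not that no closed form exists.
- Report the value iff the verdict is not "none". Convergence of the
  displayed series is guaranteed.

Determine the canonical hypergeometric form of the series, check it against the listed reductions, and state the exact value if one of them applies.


Prefactor 8/7, argument -2/7: 2F1 with upper {1, 4} over lower {2}. Verdict: none - at argument -2/7 the multisets {1, 4} ; {2} match no listed identity.

Key step: x = (-2/7) and the lower running product (C = 8/7) is a rising factorial.
Ratio: r(k) = (-2/7) * (k+1) (k+4) / [(k+2) (k+1)] ; factor over Q: parameters, x = (-2/7), and C = 8/7.


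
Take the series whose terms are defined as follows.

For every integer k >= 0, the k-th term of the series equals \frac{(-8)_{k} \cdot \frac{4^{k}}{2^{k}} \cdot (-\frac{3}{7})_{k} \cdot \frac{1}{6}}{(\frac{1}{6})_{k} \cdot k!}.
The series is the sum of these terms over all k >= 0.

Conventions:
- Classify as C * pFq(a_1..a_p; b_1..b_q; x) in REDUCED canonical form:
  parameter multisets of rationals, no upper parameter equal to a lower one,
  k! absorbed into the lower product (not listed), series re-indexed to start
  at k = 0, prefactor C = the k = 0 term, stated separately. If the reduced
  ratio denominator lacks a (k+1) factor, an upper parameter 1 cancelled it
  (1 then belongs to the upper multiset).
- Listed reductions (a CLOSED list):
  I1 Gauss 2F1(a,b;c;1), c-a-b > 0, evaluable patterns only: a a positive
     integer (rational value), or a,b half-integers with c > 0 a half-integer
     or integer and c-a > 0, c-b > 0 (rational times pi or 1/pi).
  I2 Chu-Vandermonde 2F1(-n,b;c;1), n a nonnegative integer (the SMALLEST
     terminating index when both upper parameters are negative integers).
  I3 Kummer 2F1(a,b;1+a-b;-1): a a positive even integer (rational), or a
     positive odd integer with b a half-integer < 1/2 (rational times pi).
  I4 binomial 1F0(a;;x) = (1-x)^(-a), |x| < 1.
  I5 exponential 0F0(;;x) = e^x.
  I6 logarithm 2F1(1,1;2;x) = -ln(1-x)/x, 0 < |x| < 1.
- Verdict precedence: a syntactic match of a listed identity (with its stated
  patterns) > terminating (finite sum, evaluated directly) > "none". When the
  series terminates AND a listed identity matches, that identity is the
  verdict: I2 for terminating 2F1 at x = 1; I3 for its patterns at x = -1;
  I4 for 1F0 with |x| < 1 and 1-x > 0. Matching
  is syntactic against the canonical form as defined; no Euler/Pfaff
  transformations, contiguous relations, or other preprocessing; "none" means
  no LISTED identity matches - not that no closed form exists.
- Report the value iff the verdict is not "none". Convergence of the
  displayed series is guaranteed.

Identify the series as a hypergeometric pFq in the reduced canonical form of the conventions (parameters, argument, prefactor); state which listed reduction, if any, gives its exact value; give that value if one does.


Key observation: from the first term \frac{1}{6}: the two k-th powers (C = 1/6, x = 2) combine into one argument.
Adjacent-term ratio: r(k) = 2 * (k-8) (k-\frac{3}{7}) / [(k+\frac{1}{6}) (k+1)] - rational in k. x = 2; t_0 = \frac{1}{6}; negate the roots.

This is \frac{1}{6} * 2F1(-8, -\frac{3}{7}; \frac{1}{6}; 2) in reduced canonical form. Verdict: terminating. (-8)_k vanishes past k = 8, leaving a 9-term sum, computed directly. Exact value: \frac{5871100337084425}{2949595331755254}.


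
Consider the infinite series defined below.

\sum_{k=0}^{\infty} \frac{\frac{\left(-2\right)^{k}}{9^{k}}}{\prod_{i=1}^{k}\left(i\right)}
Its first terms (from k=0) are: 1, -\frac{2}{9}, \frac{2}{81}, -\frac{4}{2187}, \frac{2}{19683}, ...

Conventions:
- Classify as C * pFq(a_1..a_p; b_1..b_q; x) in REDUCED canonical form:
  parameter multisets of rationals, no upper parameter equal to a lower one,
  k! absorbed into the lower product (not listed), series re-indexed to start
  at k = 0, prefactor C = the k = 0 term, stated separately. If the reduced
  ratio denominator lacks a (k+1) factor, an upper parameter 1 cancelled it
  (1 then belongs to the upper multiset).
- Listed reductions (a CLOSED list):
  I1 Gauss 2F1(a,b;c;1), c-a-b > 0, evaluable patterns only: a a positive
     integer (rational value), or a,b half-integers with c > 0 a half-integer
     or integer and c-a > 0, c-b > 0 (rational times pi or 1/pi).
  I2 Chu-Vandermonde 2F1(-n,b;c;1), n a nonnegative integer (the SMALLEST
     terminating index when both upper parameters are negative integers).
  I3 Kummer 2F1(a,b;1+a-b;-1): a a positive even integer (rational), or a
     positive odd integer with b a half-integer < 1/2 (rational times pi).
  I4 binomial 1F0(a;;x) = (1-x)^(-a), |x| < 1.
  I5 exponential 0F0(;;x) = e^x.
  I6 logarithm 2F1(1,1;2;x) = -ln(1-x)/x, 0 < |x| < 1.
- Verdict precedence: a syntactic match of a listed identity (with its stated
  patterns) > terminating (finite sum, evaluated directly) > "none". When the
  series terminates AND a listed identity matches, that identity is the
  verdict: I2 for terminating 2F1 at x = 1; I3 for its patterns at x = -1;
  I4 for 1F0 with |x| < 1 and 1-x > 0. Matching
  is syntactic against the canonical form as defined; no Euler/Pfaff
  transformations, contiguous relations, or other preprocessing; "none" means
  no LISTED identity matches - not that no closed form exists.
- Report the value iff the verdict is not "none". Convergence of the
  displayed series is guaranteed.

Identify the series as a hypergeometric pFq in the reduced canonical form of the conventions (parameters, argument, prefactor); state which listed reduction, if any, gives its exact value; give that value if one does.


Key observation: with t_0 = 1, the product of the first k integers (C = 1) is k!.
Consecutive-term ratio: r(k) = -\frac{2}{9} * 1 / [(k+1)] - rational in k, leading ratio -\frac{2}{9}; with t_0 = 1, classification follows.

x = -\frac{2}{9} here; the reduced form reads 0F0, upper {-}, lower {-}, C = 1. Verdict: the exponential series (I5) matches (the 0F0 exponential series at x = -\frac{2}{9}). Its exact value is e^{-\frac{2}{9}}.


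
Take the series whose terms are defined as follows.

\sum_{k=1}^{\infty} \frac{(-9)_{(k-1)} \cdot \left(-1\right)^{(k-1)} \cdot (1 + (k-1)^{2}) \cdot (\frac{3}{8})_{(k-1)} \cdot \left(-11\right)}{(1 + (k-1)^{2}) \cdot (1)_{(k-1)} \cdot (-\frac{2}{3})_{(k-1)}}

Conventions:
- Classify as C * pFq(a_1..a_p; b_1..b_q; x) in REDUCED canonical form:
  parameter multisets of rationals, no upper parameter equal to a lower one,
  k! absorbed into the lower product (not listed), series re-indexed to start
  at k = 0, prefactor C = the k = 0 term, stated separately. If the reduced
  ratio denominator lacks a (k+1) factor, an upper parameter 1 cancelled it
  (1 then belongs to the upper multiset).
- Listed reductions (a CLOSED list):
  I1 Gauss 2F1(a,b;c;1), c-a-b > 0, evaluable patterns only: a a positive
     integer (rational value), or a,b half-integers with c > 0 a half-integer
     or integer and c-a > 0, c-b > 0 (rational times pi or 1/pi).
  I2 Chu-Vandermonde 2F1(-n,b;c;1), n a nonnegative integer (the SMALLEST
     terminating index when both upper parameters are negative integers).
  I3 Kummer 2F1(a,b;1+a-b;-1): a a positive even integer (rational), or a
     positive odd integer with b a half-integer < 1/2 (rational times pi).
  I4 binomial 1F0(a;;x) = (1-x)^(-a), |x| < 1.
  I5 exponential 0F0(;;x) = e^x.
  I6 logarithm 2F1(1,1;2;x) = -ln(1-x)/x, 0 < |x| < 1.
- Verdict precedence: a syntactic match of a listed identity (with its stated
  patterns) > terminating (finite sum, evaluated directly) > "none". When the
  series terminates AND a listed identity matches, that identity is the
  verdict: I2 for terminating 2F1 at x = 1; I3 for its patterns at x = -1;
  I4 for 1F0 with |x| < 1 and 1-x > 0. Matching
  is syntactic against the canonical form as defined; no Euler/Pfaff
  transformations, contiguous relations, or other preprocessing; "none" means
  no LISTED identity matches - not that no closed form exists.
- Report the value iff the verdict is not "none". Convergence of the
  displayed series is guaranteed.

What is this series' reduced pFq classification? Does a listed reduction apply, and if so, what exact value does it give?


This is -11 * 2F1(-9, \frac{3}{8}; -\frac{2}{3}; -1) in reduced canonical form. Verdict: terminating - no listed pattern fits, but -9 in the upper list cuts the series at k = 9; direct evaluation. Its exact value is \frac{34889200895740609}{893353197568}.

First insight: with t_0 = -11, (1)_k (C = -11, x = -1) is k! itself.
Consecutive-term ratio: r(k) = -1 * (k-9) (k+\frac{3}{8}) / [(k-\frac{2}{3}) (k+1)] - rational in k. x = -1; t_0 = -11; negate the roots.


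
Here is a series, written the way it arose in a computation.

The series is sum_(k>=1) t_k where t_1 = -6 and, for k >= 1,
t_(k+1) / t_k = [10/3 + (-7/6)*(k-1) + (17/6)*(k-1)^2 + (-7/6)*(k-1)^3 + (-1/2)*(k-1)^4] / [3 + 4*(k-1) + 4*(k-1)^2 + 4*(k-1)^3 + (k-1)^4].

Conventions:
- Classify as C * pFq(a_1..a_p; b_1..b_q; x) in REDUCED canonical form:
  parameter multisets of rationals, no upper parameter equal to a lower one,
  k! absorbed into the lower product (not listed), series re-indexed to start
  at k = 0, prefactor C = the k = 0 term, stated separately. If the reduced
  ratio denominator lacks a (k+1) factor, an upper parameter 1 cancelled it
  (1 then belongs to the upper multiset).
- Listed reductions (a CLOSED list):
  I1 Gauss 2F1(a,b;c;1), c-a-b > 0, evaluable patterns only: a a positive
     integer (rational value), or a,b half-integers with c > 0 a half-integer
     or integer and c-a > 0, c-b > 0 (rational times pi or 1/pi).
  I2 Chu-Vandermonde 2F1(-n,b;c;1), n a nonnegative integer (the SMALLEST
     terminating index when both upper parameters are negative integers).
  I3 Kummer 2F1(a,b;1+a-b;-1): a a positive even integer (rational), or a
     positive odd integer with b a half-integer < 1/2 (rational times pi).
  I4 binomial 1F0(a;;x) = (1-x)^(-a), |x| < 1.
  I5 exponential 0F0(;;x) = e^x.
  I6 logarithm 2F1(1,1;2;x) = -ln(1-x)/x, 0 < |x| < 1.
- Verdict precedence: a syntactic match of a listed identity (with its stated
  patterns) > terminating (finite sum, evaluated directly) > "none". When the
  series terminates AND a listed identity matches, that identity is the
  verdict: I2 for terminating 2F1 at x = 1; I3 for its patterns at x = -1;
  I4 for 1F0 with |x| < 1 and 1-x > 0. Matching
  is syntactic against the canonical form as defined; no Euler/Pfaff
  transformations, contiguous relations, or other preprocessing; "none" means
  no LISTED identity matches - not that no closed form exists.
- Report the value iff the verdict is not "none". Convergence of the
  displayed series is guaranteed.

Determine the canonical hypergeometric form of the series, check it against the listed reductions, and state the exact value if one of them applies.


The tell: t_0 = -6 here, and roots of the ratio polynomials (C = -6, x = -1/2) are the negated parameters.
Step ratio: r(k) = (-1/2) * (k-5/3) (k+4) / [(k+3) (k+1)] - rational in k, leading ratio (-1/2); with t_0 = -6, classification follows.

With C = -6: the canonical form is 2F1(-5/3, 4; 3; -1/2). Verdict: none - at argument -1/2 the multisets {-5/3, 4} ; {3} match no listed identity.


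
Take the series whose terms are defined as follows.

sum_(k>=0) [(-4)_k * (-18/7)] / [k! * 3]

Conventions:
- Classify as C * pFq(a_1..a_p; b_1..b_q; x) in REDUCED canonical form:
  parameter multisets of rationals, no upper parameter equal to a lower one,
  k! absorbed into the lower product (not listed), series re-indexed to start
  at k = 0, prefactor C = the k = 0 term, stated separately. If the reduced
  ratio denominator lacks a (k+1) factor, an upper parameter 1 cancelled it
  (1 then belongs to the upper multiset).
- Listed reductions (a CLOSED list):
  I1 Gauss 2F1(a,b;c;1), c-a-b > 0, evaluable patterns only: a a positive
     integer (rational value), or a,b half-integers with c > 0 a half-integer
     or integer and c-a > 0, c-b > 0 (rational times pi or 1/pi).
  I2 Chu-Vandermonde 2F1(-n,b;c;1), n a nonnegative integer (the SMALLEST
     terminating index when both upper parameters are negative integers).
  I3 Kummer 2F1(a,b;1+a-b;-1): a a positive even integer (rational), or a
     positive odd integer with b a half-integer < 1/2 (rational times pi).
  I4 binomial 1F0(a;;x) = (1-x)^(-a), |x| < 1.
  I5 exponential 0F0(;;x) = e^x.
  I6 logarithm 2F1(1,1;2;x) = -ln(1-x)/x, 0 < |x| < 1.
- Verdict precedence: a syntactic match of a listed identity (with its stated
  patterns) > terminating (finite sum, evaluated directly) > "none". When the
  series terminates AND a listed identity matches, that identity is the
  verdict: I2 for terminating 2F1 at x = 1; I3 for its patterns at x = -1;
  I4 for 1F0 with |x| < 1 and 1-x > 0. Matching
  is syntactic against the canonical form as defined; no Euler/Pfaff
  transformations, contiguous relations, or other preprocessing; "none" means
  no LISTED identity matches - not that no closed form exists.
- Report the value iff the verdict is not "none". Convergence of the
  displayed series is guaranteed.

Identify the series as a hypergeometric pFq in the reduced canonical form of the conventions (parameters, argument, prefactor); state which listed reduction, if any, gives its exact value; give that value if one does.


Canonical form: C = -6/7 times 1F0 with upper {-4}, lower {-}, x = 1. Verdict: terminating (-4 upstairs). 5 nonzero terms in all; added directly. Value: 0.

Key step: with t_0 = -6/7, the constant factors (C = -6/7, x = 1) combine into one prefactor.
Consecutive-term ratio: r(k) = 1 * (k-4) / [(k+1)] - rational in k, leading ratio 1; with t_0 = -6/7, classification follows.


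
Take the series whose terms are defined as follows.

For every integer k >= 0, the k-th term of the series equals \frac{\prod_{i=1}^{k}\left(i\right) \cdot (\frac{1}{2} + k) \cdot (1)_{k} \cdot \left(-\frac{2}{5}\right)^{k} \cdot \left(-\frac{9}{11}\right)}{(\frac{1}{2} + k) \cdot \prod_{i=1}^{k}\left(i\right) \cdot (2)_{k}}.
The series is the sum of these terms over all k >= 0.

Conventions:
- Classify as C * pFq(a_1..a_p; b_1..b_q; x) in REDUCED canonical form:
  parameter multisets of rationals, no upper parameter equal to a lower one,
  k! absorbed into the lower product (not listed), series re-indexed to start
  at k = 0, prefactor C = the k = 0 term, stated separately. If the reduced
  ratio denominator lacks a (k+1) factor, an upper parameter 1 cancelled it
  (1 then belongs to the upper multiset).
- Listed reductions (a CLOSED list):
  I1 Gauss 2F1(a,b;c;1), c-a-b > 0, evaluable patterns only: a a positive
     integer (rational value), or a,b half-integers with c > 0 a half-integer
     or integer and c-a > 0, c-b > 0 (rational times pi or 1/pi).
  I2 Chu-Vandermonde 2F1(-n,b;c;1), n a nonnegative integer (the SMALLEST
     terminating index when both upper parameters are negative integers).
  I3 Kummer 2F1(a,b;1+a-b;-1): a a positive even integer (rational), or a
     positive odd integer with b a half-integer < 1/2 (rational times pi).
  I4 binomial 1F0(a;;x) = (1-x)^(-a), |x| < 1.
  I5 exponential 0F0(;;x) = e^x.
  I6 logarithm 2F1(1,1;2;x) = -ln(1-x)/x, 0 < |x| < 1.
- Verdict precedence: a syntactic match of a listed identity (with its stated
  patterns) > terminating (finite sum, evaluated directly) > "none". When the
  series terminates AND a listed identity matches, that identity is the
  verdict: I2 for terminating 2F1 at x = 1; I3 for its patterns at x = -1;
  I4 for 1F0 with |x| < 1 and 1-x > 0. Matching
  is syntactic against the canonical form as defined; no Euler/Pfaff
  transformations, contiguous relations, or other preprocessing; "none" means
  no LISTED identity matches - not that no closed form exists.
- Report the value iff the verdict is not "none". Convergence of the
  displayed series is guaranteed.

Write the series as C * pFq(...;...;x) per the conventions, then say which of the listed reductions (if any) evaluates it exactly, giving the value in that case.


Classification (C = -\frac{9}{11}): 2F1 with upper {1, 1}, lower {2}, argument x = -\frac{2}{5}. Verdict: the logarithmic series (I6) applies (the logarithm: parameters (1,1;2), x = -\frac{2}{5}). Hence: \left(-\frac{45}{22}\right) \cdot \ln\left(\frac{7}{5}\right).

Structural cue: x = -\frac{2}{5} and the factor k + 1/2 cancels (top and bottom), leaving C = -9/11, x = -2/5.
Consecutive-term ratio: r(k) = -\frac{2}{5} * (k+1) (k+1) / [(k+2) (k+1)] - poly over poly, x = -\frac{2}{5} from leading terms; C = -\frac{9}{11} at k = 0.
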